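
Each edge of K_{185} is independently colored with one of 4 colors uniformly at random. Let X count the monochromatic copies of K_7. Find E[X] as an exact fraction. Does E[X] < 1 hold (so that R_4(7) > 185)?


E[X] = C(185, 7) · 4^{1 − 21} = 1311854301420 · 4^{−20} = 1311854301420/1099511627776.
As a reduced fraction: E[X] = 327963575355/274877906944 ≈ 1.1931245.
Is E[X] < 1? NO.
Since E[X] ≥ 1, the first-moment bound is inconclusive at n = 185; it does NOT by itself certify R_4(7) > 185.

E[X] = 327963575355/274877906944 ≈ 1.1931245; E[X] ≥ 1; first-moment method inconclusive here.


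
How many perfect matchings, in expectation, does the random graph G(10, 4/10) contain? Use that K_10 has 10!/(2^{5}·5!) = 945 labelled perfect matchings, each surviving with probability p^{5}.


K_10 has 10!/(2^{5}·5!) = 945 labelled perfect matchings.
For each such perfect matching H, let X_H = 1 if all 5 edges of H are present in G. Then P[X_H = 1] = p^{5} = (2/5)^{5} = 32/3125.
By linearity of expectation: E[X] = Σ_H E[X_H] = 945 · p^{5} = 945 · 32/3125 = 6048/625.
Numerically: E[X] ≈ 9.6768.

E[X] = 945 · (2/5)^{5} = 6048/625 ≈ 9.6768.


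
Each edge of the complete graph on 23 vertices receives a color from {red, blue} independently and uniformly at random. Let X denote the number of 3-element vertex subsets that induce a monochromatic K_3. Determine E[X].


Let X = Σ_S X_S over the C(23, 3) = 1771 subsets S of size 3, where X_S = 1 if the K_3 on S is monochromatic.
For a fixed S, the K_3 on S has C(3, 2) = 3 edges. P[all 3 edges red] = (1/2)^3, and likewise for blue, so P[monochromatic] = 2·(1/2)^3 = 2^{1 − 3} = 1/4.
Summing: E[X] = C(23, 3) · 2^{1 − 3} = 1771 · 1/4 = 1771/4.
Numerically: E[X] ≈ 442.7500.

E[X] = C(23,3)·2^(1−C(3,2)) = 1771/4 ≈ 442.7500.


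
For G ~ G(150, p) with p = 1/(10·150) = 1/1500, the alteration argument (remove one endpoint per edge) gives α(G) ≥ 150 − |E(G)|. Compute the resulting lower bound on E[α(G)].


E[|E(G)|] = C(150, 2)·p = 11175 · (1/1500) = 149/20.
E[α(G)] ≥ n − E[|E(G)|] = 150 − 149/20 = 2851/20.
Numerically: ≈ 142.5500.
(This is only a lower bound; the true E[α(G)] may be larger.)

E[α(G)] ≥ 2851/20 ≈ 142.5500.


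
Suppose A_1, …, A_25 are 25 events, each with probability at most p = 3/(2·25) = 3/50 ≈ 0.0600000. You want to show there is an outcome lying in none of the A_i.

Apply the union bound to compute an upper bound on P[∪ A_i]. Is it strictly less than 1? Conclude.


Union bound: P[∪_{i=1}^{25} A_i] ≤ Σ_i P[A_i] ≤ 25·p = 25·(3/50) = 3/2.
Numerically: 3/2 ≈ 1.5000000.
Is 3/2 < 1? NO.
Since the bound 3/2 is ≥ 1, the union bound is uninformative here; it does NOT by itself certify existence.

25·p = 3/2 ≈ 1.5000000; existence NOT certified by the union bound.


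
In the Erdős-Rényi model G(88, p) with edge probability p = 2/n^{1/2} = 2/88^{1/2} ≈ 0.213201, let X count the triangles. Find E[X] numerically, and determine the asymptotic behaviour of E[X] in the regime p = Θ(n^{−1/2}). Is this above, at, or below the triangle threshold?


Number of potential triangles: C(88, 3) = 109736.
Each occurs with probability p³ ≈ (0.213201)³ ≈ 9.69094165e-03.
By linearity: E[X] = C(88, 3)·p³ ≈ 109736 · 9.69094165e-03 ≈ 1063.445173.
Since α = 1/2 < 1, p = c/n^{1/2} ≫ 1/n is above the triangle threshold p ~ 1/n. Asymptotically E[X] ~ (c³/6)·n^{3(1−α)} = (2³/6)·n^{1.5} → ∞; triangles are abundant w.h.p.

E[X] ≈ 1063.445173; in regime p = Θ(1/n^{1/2}) E[X] diverges (above the triangle threshold p ~ 1/n).


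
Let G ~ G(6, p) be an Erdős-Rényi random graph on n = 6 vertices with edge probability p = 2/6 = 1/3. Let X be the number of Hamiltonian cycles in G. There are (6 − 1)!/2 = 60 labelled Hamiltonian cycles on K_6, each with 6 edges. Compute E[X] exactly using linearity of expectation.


K_6 has (6 − 1)!/2 = 60 labelled Hamiltonian cycles.
For each such Hamiltonian cycle H, let X_H = 1 if all 6 edges of H are present in G. Then P[X_H = 1] = p^{6} = (1/3)^{6} = 1/729.
By linearity: E[X] = Σ_H E[X_H] = 60 · p^{6} = 60 · 1/729 = 20/243.
Numerically: E[X] ≈ 0.082305.

E[X] = 60 · (1/3)^{6} = 20/243 ≈ 0.082305.


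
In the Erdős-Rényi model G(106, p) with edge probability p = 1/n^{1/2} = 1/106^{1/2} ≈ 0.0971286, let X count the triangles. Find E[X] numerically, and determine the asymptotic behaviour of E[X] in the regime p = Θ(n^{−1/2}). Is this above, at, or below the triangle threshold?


Number of potential triangles: C(106, 3) = 192920.
Each occurs with probability p³ ≈ (0.0971286)³ ≈ 9.16307417e-04.
By linearity: E[X] = C(106, 3)·p³ ≈ 192920 · 9.16307417e-04 ≈ 176.774027.
Since α = 1/2 < 1, p = c/n^{1/2} ≫ 1/n is above the triangle threshold p ~ 1/n. Asymptotically E[X] ~ (c³/6)·n^{3(1−α)} = (1³/6)·n^{1.5} → ∞; triangles are abundant w.h.p.

E[X] ≈ 176.774027; in regime p = Θ(1/n^{1/2}) E[X] diverges (above the triangle threshold p ~ 1/n).


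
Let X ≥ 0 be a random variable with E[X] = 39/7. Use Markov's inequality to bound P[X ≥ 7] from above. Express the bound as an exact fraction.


μ = E[X] = 39/7, a = 7.
Markov: P[X ≥ 7] ≤ μ/a = (39/7)/7 = 39/49.
Numerically: ≈ 0.795918.
(Since a = 7 > μ = 5.571429, the bound 39/49 is < 1 and informative.)

P[X ≥ 7] ≤ 39/49 ≈ 0.795918.


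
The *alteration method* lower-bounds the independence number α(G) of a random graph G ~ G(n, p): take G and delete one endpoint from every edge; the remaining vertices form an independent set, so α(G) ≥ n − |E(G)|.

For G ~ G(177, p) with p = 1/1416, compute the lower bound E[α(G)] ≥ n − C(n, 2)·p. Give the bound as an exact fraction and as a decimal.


E[|E(G)|] = C(177, 2)·p = 15576 · (1/1416) = 11.
E[α(G)] ≥ n − E[|E(G)|] = 177 − 11 = 166.
Numerically: ≈ 166.000.
(This is only a lower bound; the true E[α(G)] may be larger.)

E[α(G)] ≥ 166 ≈ 166.000.


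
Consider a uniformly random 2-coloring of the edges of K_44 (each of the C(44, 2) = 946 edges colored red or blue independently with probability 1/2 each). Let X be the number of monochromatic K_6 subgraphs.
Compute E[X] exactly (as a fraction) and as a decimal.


Let X = Σ_S X_S over the C(44, 6) = 7059052 subsets S of size 6, where X_S = 1 if the K_6 on S is monochromatic.
For a fixed S, the K_6 on S has C(6, 2) = 15 edges. P[all 15 edges red] = (1/2)^15, and likewise for blue, so P[monochromatic] = 2·(1/2)^15 = 2^{1 − 15} = 1/16384.
Summing: E[X] = C(44, 6) · 2^{1 − 15} = 7059052 · 1/16384 = 1764763/4096.
Numerically: E[X] ≈ 430.850342.

E[X] = C(44,6)·2^(1−C(6,2)) = 1764763/4096 ≈ 430.850342.


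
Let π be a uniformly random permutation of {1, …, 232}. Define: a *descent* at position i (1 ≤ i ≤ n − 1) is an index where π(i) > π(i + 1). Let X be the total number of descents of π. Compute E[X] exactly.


Write X = Σ X_I over i = 1, …, 231, with X_I the indicator of one descent.
There are 231 indicators.
For each fixed i, the pair (π(i), π(i+1)) is a uniformly random ordered pair of distinct values from {1, …, 232}; by symmetry P[π(i) > π(i+1)] = 1/2.
By linearity: E[X] = 231 · (1/2) = (232 − 1) · (1/2) = 231/2 ≈ 115.500000.

E[X] = 231/2 = 115.500000.


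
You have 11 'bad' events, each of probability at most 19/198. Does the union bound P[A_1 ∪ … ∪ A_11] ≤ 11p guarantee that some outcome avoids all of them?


Union bound: P[∪_{i=1}^{11} A_i] ≤ Σ_i P[A_i] ≤ 11·p = 11·(19/198) = 19/18.
Numerically: 19/18 ≈ 1.056.
Is 19/18 < 1? NO.
Since the bound 19/18 is ≥ 1, the union bound is uninformative here; it does NOT by itself certify existence.

11·p = 19/18 ≈ 1.056; existence NOT certified by the union bound.


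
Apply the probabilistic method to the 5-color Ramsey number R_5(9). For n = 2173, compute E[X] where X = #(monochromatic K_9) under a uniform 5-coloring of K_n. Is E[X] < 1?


E[X] = C(2173, 9) · 5^{1 − 36} = 2927993888115921319674265 · 5^{−35} = 2927993888115921319674265/2910383045673370361328125.
As a reduced fraction: E[X] = 585598777623184263934853/582076609134674072265625 ≈ 1.00605.
Is E[X] < 1? NO.
Since E[X] ≥ 1, the first-moment bound is inconclusive at n = 2173; it does NOT by itself certify R_5(9) > 2173.

E[X] = 585598777623184263934853/582076609134674072265625 ≈ 1.00605; E[X] ≥ 1; first-moment method inconclusive here.


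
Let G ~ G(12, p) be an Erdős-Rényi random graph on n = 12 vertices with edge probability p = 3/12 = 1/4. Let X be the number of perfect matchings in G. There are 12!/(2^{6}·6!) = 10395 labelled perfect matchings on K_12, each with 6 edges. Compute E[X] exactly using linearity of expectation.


K_12 has 12!/(2^{6}·6!) = 10395 labelled perfect matchings.
For each such perfect matching H, let X_H = 1 if all 6 edges of H are present in G. Then P[X_H = 1] = p^{6} = (1/4)^{6} = 1/4096.
Summing the indicators: E[X] = Σ_H E[X_H] = 10395 · p^{6} = 10395 · 1/4096 = 10395/4096.
Numerically: E[X] ≈ 2.54.

E[X] = 10395 · (1/4)^{6} = 10395/4096 ≈ 2.54.


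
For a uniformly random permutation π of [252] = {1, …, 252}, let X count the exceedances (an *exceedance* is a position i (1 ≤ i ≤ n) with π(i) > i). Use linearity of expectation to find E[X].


Write X = Σ_{i=1}^{252} X_i, where X_i = 1_{π(i) > i}.
For each fixed i, π(i) is uniform over {1, …, 252} (marginal of a uniform permutation), so P[π(i) > i] = (n − i)/n. Summing: Σ_{i=1}^{252} (n − i)/n = (0 + 1 + … + 251)/252 = 252(252 − 1)/(2·252) = (252 − 1)/2.
Hence E[X] = Σ_{i=1}^{252} (252 − i)/252 = 251/2 ≈ 125.5000.

E[X] = 251/2 = 125.5000.


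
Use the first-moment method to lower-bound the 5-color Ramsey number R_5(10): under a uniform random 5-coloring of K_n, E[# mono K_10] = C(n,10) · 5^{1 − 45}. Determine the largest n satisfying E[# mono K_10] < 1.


We need C(n, 10) · 5^{1 − 45} < 1, i.e. C(n, 10) < 5^{45 − 1} = 5684341886080801486968994140625.
Check values of n near the boundary:
  n = 5391: C(5391, 10) = 5666344714787188828795213697883; 5666344714787188828795213697883 < 5684341886080801486968994140625? YES
  n = 5392: C(5392, 10) = 5676873040158402483252283957448; 5676873040158402483252283957448 < 5684341886080801486968994140625? YES
  n = 5393: C(5393, 10) = 5687418968154238267170642278008; 5687418968154238267170642278008 < 5684341886080801486968994140625? NO
  n = 5394: C(5394, 10) = 5697982524930156243149785372878; 5697982524930156243149785372878 < 5684341886080801486968994140625? NO
  n = 5395: C(5395, 10) = 5708563736675616143322765475706; 5708563736675616143322765475706 < 5684341886080801486968994140625? NO
The largest n with C(n, 10) < 5684341886080801486968994140625 is n = 5392 (where E[X] = 5676873040158402483252283957448/5684341886080801486968994140625 ≈ 0.998686). Hence R_5(10) > 5392, i.e. R_5(10) ≥ 5393.

Largest n = 5392; hence R_5(10) > 5392.


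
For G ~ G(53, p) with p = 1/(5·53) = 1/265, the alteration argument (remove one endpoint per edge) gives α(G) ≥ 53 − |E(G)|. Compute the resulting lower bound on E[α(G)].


E[|E(G)|] = C(53, 2)·p = 1378 · (1/265) = 26/5.
E[α(G)] ≥ n − E[|E(G)|] = 53 − 26/5 = 239/5.
Numerically: ≈ 47.800000.
(This is only a lower bound; the true E[α(G)] may be larger.)

E[α(G)] ≥ 239/5 ≈ 47.800000.


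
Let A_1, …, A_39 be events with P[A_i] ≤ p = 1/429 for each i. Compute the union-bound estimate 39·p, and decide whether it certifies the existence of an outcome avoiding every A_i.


Union bound: P[∪_{i=1}^{39} A_i] ≤ Σ_i P[A_i] ≤ 39·p = 39·(1/429) = 1/11.
Numerically: 1/11 ≈ 0.0909091.
Is 1/11 < 1? YES.
Since P[∪ A_i] ≤ 1/11 < 1, the complement has P[∩ A_i^c] ≥ 1 − 1/11 = 10/11 > 0, so some outcome avoids every A_i.

39·p = 1/11 ≈ 0.0909091; existence CERTIFIED by the union bound.


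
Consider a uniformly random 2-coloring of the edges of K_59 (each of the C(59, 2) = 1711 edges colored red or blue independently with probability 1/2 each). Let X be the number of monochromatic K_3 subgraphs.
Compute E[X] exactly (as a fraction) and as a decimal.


Let X = Σ_S X_S over the C(59, 3) = 32509 subsets S of size 3, where X_S = 1 if the K_3 on S is monochromatic.
For a fixed S, the K_3 on S has C(3, 2) = 3 edges. P[all 3 edges red] = (1/2)^3, and likewise for blue, so P[monochromatic] = 2·(1/2)^3 = 2^{1 − 3} = 1/4.
By linearity: E[X] = C(59, 3) · 2^{1 − 3} = 32509 · 1/4 = 32509/4.
Numerically: E[X] ≈ 8127.250.

E[X] = C(59,3)·2^(1−C(3,2)) = 32509/4 ≈ 8127.250.


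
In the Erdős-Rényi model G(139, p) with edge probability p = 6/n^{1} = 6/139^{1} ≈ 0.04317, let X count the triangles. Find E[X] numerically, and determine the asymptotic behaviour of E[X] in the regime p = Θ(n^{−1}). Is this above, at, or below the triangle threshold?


Number of potential triangles: C(139, 3) = 437989.
Each occurs with probability p³ ≈ (0.04317)³ ≈ 8.042839e-05.
By linearity: E[X] = C(139, 3)·p³ ≈ 437989 · 8.042839e-05 ≈ 35.2267.
Here α = 1, so p = 6/n is exactly at the triangle threshold p ~ 1/n. Asymptotically E[X] → c³/6 = 6³/6 = 36 ≈ 36.0000, a bounded constant. In this regime the triangle count is asymptotically Poisson(c³/6).

E[X] ≈ 35.2267; in regime p = Θ(1/n^{1}) E[X] stays bounded (at the triangle threshold p ~ 1/n).


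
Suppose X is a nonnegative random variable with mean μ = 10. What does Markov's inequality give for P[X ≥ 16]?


μ = E[X] = 10, a = 16.
Markov: P[X ≥ 16] ≤ μ/a = (10)/16 = 5/8.
Numerically: ≈ 0.625000.
(Since a = 16 > μ = 10.000000, the bound 5/8 is < 1 and informative.)

P[X ≥ 16] ≤ 5/8 ≈ 0.625000.


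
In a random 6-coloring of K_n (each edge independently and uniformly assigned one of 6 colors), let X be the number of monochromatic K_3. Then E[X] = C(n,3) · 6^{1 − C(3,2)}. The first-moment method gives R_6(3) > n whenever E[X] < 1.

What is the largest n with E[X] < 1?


We need C(n, 3) · 6^{1 − 3} < 1, i.e. C(n, 3) < 6^{3 − 1} = 36.
Check values of n near the boundary:
  n = 5: C(5, 3) = 10; 10 < 36? YES
  n = 6: C(6, 3) = 20; 20 < 36? YES
  n = 7: C(7, 3) = 35; 35 < 36? YES
  n = 8: C(8, 3) = 56; 56 < 36? NO
  n = 9: C(9, 3) = 84; 84 < 36? NO
The largest n with C(n, 3) < 36 is n = 7 (where E[X] = 35/36 ≈ 0.9722222). Hence R_6(3) > 7, i.e. R_6(3) ≥ 8.

Largest n = 7; hence R_6(3) > 7.


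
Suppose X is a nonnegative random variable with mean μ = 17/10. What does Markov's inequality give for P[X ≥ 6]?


μ = E[X] = 17/10, a = 6.
Markov: P[X ≥ 6] ≤ μ/a = (17/10)/6 = 17/60.
Numerically: ≈ 0.2833.
(Since a = 6 > μ = 1.7000, the bound 17/60 is < 1 and informative.)

P[X ≥ 6] ≤ 17/60 ≈ 0.2833.


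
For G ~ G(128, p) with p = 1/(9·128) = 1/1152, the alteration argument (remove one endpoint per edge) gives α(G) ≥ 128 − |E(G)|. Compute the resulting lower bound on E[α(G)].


E[|E(G)|] = C(128, 2)·p = 8128 · (1/1152) = 127/18.
E[α(G)] ≥ n − E[|E(G)|] = 128 − 127/18 = 2177/18.
Numerically: ≈ 120.944.
(This is only a lower bound; the true E[α(G)] may be larger.)

E[α(G)] ≥ 2177/18 ≈ 120.944.


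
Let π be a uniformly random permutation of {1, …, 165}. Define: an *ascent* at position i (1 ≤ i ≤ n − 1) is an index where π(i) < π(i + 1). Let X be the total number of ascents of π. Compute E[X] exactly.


Write X = Σ X_I over i = 1, …, 164, with X_I the indicator of one ascent.
There are 164 indicators.
For each fixed i, the pair (π(i), π(i+1)) is a uniformly random ordered pair of distinct values from {1, …, 165}; by symmetry P[π(i) < π(i+1)] = 1/2.
By linearity: E[X] = 164 · (1/2) = (165 − 1) · (1/2) = 82 ≈ 82.0000.

E[X] = 82 = 82.0000.


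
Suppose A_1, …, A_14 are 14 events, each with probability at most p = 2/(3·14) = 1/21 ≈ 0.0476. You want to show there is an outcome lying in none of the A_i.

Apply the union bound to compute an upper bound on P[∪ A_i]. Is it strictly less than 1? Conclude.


Union bound: P[∪_{i=1}^{14} A_i] ≤ Σ_i P[A_i] ≤ 14·p = 14·(1/21) = 2/3.
Numerically: 2/3 ≈ 0.6667.
Is 2/3 < 1? YES.
Since P[∪ A_i] ≤ 2/3 < 1, the complement has P[∩ A_i^c] ≥ 1 − 2/3 = 1/3 > 0, so some outcome avoids every A_i.

14·p = 2/3 ≈ 0.6667; existence CERTIFIED by the union bound.


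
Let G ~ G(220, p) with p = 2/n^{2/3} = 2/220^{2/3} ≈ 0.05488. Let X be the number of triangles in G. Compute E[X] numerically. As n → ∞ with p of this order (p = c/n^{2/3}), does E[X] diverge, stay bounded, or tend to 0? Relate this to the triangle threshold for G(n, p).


Number of potential triangles: C(220, 3) = 1750540.
Each occurs with probability p³ ≈ (0.05488)³ ≈ 1.652893e-04.
By linearity: E[X] = C(220, 3)·p³ ≈ 1750540 · 1.652893e-04 ≈ 289.3455.
Since α = 2/3 < 1, p = c/n^{2/3} ≫ 1/n is above the triangle threshold p ~ 1/n. Asymptotically E[X] ~ (c³/6)·n^{3(1−α)} = (2³/6)·n^{1} → ∞; triangles are abundant w.h.p.

E[X] ≈ 289.3455; in regime p = Θ(1/n^{2/3}) E[X] diverges (above the triangle threshold p ~ 1/n).


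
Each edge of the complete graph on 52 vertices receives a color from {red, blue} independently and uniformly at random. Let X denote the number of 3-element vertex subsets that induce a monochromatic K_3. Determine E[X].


Let X = Σ_S X_S over the C(52, 3) = 22100 subsets S of size 3, where X_S = 1 if the K_3 on S is monochromatic.
For a fixed S, the K_3 on S has C(3, 2) = 3 edges. P[all 3 edges red] = (1/2)^3, and likewise for blue, so P[monochromatic] = 2·(1/2)^3 = 2^{1 − 3} = 1/4.
Summing: E[X] = C(52, 3) · 2^{1 − 3} = 22100 · 1/4 = 5525.
Numerically: E[X] ≈ 5525.00000.

E[X] = C(52,3)·2^(1−C(3,2)) = 5525 ≈ 5525.00000.


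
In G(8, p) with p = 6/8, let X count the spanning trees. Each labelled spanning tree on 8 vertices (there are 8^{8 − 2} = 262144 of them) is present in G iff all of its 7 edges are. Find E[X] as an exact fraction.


K_8 has 8^{8 − 2} = 262144 labelled spanning trees.
For each such spanning tree H, let X_H = 1 if all 7 edges of H are present in G. Then P[X_H = 1] = p^{7} = (3/4)^{7} = 2187/16384.
By linearity: E[X] = Σ_H E[X_H] = 262144 · p^{7} = 262144 · 2187/16384 = 34992.
Numerically: E[X] ≈ 34992.

E[X] = 262144 · (3/4)^{7} = 34992 ≈ 34992.


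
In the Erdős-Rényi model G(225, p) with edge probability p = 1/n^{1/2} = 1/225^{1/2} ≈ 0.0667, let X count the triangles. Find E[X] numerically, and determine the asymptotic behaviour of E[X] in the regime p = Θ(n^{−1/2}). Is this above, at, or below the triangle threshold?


Number of potential triangles: C(225, 3) = 1873200.
Each occurs with probability p³ ≈ (0.0667)³ ≈ 2.96296e-04.
By linearity: E[X] = C(225, 3)·p³ ≈ 1873200 · 2.96296e-04 ≈ 555.022.
Since α = 1/2 < 1, p = c/n^{1/2} ≫ 1/n is above the triangle threshold p ~ 1/n. Asymptotically E[X] ~ (c³/6)·n^{3(1−α)} = (1³/6)·n^{1.5} → ∞; triangles are abundant w.h.p.

E[X] ≈ 555.022; in regime p = Θ(1/n^{1/2}) E[X] diverges (above the triangle threshold p ~ 1/n).


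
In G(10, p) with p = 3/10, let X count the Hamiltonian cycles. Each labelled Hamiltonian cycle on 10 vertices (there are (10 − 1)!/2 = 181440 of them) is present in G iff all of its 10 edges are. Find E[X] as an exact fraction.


K_10 has (10 − 1)!/2 = 181440 labelled Hamiltonian cycles.
For each such Hamiltonian cycle H, let X_H = 1 if all 10 edges of H are present in G. Then P[X_H = 1] = p^{10} = (3/10)^{10} = 59049/10000000000.
By linearity of expectation: E[X] = Σ_H E[X_H] = 181440 · p^{10} = 181440 · 59049/10000000000 = 33480783/31250000.
Numerically: E[X] ≈ 1.0714.

E[X] = 181440 · (3/10)^{10} = 33480783/31250000 ≈ 1.0714.


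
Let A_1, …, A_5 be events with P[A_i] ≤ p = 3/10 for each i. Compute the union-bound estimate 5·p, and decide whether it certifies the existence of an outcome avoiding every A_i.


Union bound: P[∪_{i=1}^{5} A_i] ≤ Σ_i P[A_i] ≤ 5·p = 5·(3/10) = 3/2.
Numerically: 3/2 ≈ 1.50000.
Is 3/2 < 1? NO.
Since the bound 3/2 is ≥ 1, the union bound is uninformative here; it does NOT by itself certify existence.

5·p = 3/2 ≈ 1.50000; existence NOT certified by the union bound.


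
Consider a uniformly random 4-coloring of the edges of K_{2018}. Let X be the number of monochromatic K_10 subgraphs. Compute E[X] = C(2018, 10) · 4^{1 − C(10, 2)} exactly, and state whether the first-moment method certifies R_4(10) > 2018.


E[X] = C(2018, 10) · 4^{1 − 45} = 301820606687612220663963508 · 4^{−44} = 301820606687612220663963508/309485009821345068724781056.
As a reduced fraction: E[X] = 75455151671903055165990877/77371252455336267181195264 ≈ 0.9752350.
Is E[X] < 1? YES.
Since E[X] < 1, there exists a 4-coloring of K_{2018} with no monochromatic K_10; hence R_4(10) > 2018.

E[X] = 75455151671903055165990877/77371252455336267181195264 ≈ 0.9752350; E[X] < 1, so R_4(10) > 2018.


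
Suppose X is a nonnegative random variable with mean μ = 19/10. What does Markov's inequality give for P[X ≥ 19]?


μ = E[X] = 19/10, a = 19.
Markov: P[X ≥ 19] ≤ μ/a = (19/10)/19 = 1/10.
Numerically: ≈ 0.1000.
(Since a = 19 > μ = 1.9000, the bound 1/10 is < 1 and informative.)

P[X ≥ 19] ≤ 1/10 ≈ 0.1000.


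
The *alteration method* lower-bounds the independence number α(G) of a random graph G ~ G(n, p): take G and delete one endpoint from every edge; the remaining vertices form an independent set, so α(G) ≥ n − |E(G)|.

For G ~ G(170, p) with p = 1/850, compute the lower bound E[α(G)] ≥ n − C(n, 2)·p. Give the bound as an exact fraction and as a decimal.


E[|E(G)|] = C(170, 2)·p = 14365 · (1/850) = 169/10.
E[α(G)] ≥ n − E[|E(G)|] = 170 − 169/10 = 1531/10.
Numerically: ≈ 153.10000.
(This is only a lower bound; the true E[α(G)] may be larger.)

E[α(G)] ≥ 1531/10 ≈ 153.10000.


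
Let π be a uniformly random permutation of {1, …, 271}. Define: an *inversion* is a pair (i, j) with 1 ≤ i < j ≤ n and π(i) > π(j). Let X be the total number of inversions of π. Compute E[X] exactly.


Write X = Σ X_I over the C(271, 2) = 36585 pairs i < j, with X_I the indicator of one inversion.
There are 36585 indicators.
For each fixed pair i < j, the values π(i) and π(j) are two distinct elements of {1, …, 271} in uniformly random order; by symmetry P[π(i) > π(j)] = 1/2.
By linearity: E[X] = 36585 · (1/2) = C(271, 2) · (1/2) = 36585/2 = 36585/2 ≈ 18292.5000.

E[X] = 36585/2 = 18292.5000.


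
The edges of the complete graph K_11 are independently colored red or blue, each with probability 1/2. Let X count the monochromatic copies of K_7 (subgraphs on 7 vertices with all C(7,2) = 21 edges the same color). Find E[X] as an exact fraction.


Let X = Σ_S X_S over the C(11, 7) = 330 subsets S of size 7, where X_S = 1 if the K_7 on S is monochromatic.
For a fixed S, the K_7 on S has C(7, 2) = 21 edges. P[all 21 edges red] = (1/2)^21, and likewise for blue, so P[monochromatic] = 2·(1/2)^21 = 2^{1 − 21} = 1/1048576.
Summing: E[X] = C(11, 7) · 2^{1 − 21} = 330 · 1/1048576 = 165/524288.
Numerically: E[X] ≈ 0.0003.

E[X] = C(11,7)·2^(1−C(7,2)) = 165/524288 ≈ 0.0003.


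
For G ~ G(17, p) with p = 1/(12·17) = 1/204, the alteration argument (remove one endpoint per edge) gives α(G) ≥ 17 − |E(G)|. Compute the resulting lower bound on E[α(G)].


E[|E(G)|] = C(17, 2)·p = 136 · (1/204) = 2/3.
E[α(G)] ≥ n − E[|E(G)|] = 17 − 2/3 = 49/3.
Numerically: ≈ 16.33333.
(This is only a lower bound; the true E[α(G)] may be larger.)

E[α(G)] ≥ 49/3 ≈ 16.33333.


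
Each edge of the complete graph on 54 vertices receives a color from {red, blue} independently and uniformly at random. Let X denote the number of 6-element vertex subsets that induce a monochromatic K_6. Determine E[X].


Let X = Σ_S X_S over the C(54, 6) = 25827165 subsets S of size 6, where X_S = 1 if the K_6 on S is monochromatic.
For a fixed S, the K_6 on S has C(6, 2) = 15 edges. P[all 15 edges red] = (1/2)^15, and likewise for blue, so P[monochromatic] = 2·(1/2)^15 = 2^{1 − 15} = 1/16384.
By linearity: E[X] = C(54, 6) · 2^{1 − 15} = 25827165 · 1/16384 = 25827165/16384.
Numerically: E[X] ≈ 1576.365051.

E[X] = C(54,6)·2^(1−C(6,2)) = 25827165/16384 ≈ 1576.365051.


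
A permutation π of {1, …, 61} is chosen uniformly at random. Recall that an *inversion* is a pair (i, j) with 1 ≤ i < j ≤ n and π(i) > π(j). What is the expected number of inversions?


Write X = Σ X_I over the C(61, 2) = 1830 pairs i < j, with X_I the indicator of one inversion.
There are 1830 indicators.
For each fixed pair i < j, the values π(i) and π(j) are two distinct elements of {1, …, 61} in uniformly random order; by symmetry P[π(i) > π(j)] = 1/2.
By linearity: E[X] = 1830 · (1/2) = C(61, 2) · (1/2) = 1830/2 = 915 ≈ 915.00000.

E[X] = 915 = 915.00000.


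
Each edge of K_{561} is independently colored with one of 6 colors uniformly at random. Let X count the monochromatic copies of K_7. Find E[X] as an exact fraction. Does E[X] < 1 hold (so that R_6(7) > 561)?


E[X] = C(561, 7) · 6^{1 − 21} = 3341868282890280 · 6^{−20} = 3341868282890280/3656158440062976.
As a reduced fraction: E[X] = 46414837262365/50779978334208 ≈ 0.914038.
Is E[X] < 1? YES.
Since E[X] < 1, there exists a 6-coloring of K_{561} with no monochromatic K_7; hence R_6(7) > 561.

E[X] = 46414837262365/50779978334208 ≈ 0.914038; E[X] < 1, so R_6(7) > 561.


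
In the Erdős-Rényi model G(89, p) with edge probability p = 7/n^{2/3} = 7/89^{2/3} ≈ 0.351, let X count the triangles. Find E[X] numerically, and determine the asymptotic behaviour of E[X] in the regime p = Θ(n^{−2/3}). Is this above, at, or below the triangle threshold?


Number of potential triangles: C(89, 3) = 113564.
Each occurs with probability p³ ≈ (0.351)³ ≈ 4.33026e-02.
By linearity: E[X] = C(89, 3)·p³ ≈ 113564 · 4.33026e-02 ≈ 4917.618.
Since α = 2/3 < 1, p = c/n^{2/3} ≫ 1/n is above the triangle threshold p ~ 1/n. Asymptotically E[X] ~ (c³/6)·n^{3(1−α)} = (7³/6)·n^{1} → ∞; triangles are abundant w.h.p.

E[X] ≈ 4917.618; in regime p = Θ(1/n^{2/3}) E[X] diverges (above the triangle threshold p ~ 1/n).


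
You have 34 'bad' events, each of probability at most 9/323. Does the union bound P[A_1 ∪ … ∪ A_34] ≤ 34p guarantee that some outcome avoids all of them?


Union bound: P[∪_{i=1}^{34} A_i] ≤ Σ_i P[A_i] ≤ 34·p = 34·(9/323) = 18/19.
Numerically: 18/19 ≈ 0.947368.
Is 18/19 < 1? YES.
Since P[∪ A_i] ≤ 18/19 < 1, the complement has P[∩ A_i^c] ≥ 1 − 18/19 = 1/19 > 0, so some outcome avoids every A_i.

34·p = 18/19 ≈ 0.947368; existence CERTIFIED by the union bound.


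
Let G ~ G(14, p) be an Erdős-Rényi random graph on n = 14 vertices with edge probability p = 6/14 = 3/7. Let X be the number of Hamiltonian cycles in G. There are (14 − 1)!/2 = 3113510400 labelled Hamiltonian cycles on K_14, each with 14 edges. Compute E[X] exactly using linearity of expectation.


K_14 has (14 − 1)!/2 = 3113510400 labelled Hamiltonian cycles.
For each such Hamiltonian cycle H, let X_H = 1 if all 14 edges of H are present in G. Then P[X_H = 1] = p^{14} = (3/7)^{14} = 4782969/678223072849.
By linearity: E[X] = Σ_H E[X_H] = 3113510400 · p^{14} = 3113510400 · 4782969/678223072849 = 2127403389196800/96889010407.
Numerically: E[X] ≈ 21957.1.

E[X] = 3113510400 · (3/7)^{14} = 2127403389196800/96889010407 ≈ 21957.1.


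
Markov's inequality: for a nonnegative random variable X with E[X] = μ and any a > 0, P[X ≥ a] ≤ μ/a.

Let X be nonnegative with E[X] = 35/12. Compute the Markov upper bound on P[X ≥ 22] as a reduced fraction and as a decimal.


μ = E[X] = 35/12, a = 22.
Markov: P[X ≥ 22] ≤ μ/a = (35/12)/22 = 35/264.
Numerically: ≈ 0.1326.
(Since a = 22 > μ = 2.9167, the bound 35/264 is < 1 and informative.)

P[X ≥ 22] ≤ 35/264 ≈ 0.1326.


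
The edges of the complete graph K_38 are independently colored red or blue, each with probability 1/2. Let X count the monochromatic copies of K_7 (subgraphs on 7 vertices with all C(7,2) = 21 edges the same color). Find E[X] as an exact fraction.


Let X = Σ_S X_S over the C(38, 7) = 12620256 subsets S of size 7, where X_S = 1 if the K_7 on S is monochromatic.
For a fixed S, the K_7 on S has C(7, 2) = 21 edges. P[all 21 edges red] = (1/2)^21, and likewise for blue, so P[monochromatic] = 2·(1/2)^21 = 2^{1 − 21} = 1/1048576.
Summing: E[X] = C(38, 7) · 2^{1 − 21} = 12620256 · 1/1048576 = 394383/32768.
Numerically: E[X] ≈ 12.03561.

E[X] = C(38,7)·2^(1−C(7,2)) = 394383/32768 ≈ 12.03561.


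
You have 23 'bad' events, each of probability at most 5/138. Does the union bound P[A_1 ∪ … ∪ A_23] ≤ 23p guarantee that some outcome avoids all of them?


Union bound: P[∪_{i=1}^{23} A_i] ≤ Σ_i P[A_i] ≤ 23·p = 23·(5/138) = 5/6.
Numerically: 5/6 ≈ 0.8333.
Is 5/6 < 1? YES.
Since P[∪ A_i] ≤ 5/6 < 1, the complement has P[∩ A_i^c] ≥ 1 − 5/6 = 1/6 > 0, so some outcome avoids every A_i.

23·p = 5/6 ≈ 0.8333; existence CERTIFIED by the union bound.


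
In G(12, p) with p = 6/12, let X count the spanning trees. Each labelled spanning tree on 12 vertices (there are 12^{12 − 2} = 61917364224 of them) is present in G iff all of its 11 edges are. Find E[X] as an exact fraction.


K_12 has 12^{12 − 2} = 61917364224 labelled spanning trees.
For each such spanning tree H, let X_H = 1 if all 11 edges of H are present in G. Then P[X_H = 1] = p^{11} = (1/2)^{11} = 1/2048.
Summing the indicators: E[X] = Σ_H E[X_H] = 61917364224 · p^{11} = 61917364224 · 1/2048 = 30233088.
Numerically: E[X] ≈ 3.0233e+07.

E[X] = 61917364224 · (1/2)^{11} = 30233088 ≈ 3.0233e+07.


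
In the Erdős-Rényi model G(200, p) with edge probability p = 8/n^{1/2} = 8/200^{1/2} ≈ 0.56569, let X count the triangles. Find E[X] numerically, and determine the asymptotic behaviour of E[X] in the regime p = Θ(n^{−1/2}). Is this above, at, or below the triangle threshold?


Number of potential triangles: C(200, 3) = 1313400.
Each occurs with probability p³ ≈ (0.56569)³ ≈ 1.8101934e-01.
By linearity: E[X] = C(200, 3)·p³ ≈ 1313400 · 1.8101934e-01 ≈ 237750.79588.
Since α = 1/2 < 1, p = c/n^{1/2} ≫ 1/n is above the triangle threshold p ~ 1/n. Asymptotically E[X] ~ (c³/6)·n^{3(1−α)} = (8³/6)·n^{1.5} → ∞; triangles are abundant w.h.p.

E[X] ≈ 237750.79588; in regime p = Θ(1/n^{1/2}) E[X] diverges (above the triangle threshold p ~ 1/n).


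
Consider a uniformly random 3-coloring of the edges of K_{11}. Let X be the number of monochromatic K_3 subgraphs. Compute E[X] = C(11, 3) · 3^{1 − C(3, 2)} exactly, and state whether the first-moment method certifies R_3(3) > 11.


E[X] = C(11, 3) · 3^{1 − 3} = 165 · 3^{−2} = 165/9.
As a reduced fraction: E[X] = 55/3 ≈ 18.333333.
Is E[X] < 1? NO.
Since E[X] ≥ 1, the first-moment bound is inconclusive at n = 11; it does NOT by itself certify R_3(3) > 11.

E[X] = 55/3 ≈ 18.333333; E[X] ≥ 1; first-moment method inconclusive here.


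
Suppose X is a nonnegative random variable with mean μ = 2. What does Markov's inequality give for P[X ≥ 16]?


μ = E[X] = 2, a = 16.
Markov: P[X ≥ 16] ≤ μ/a = (2)/16 = 1/8.
Numerically: ≈ 0.125000.
(Since a = 16 > μ = 2.000000, the bound 1/8 is < 1 and informative.)

P[X ≥ 16] ≤ 1/8 ≈ 0.125000.


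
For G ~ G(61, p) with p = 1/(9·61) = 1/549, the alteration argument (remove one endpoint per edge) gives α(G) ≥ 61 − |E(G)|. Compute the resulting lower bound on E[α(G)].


E[|E(G)|] = C(61, 2)·p = 1830 · (1/549) = 10/3.
E[α(G)] ≥ n − E[|E(G)|] = 61 − 10/3 = 173/3.
Numerically: ≈ 57.6667.
(This is only a lower bound; the true E[α(G)] may be larger.)

E[α(G)] ≥ 173/3 ≈ 57.6667.


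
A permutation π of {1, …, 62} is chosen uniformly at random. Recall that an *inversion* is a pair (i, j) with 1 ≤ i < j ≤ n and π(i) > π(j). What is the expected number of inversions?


Write X = Σ X_I over the C(62, 2) = 1891 pairs i < j, with X_I the indicator of one inversion.
There are 1891 indicators.
For each fixed pair i < j, the values π(i) and π(j) are two distinct elements of {1, …, 62} in uniformly random order; by symmetry P[π(i) > π(j)] = 1/2.
By linearity: E[X] = 1891 · (1/2) = C(62, 2) · (1/2) = 1891/2 = 1891/2 ≈ 945.50000.

E[X] = 1891/2 = 945.50000.


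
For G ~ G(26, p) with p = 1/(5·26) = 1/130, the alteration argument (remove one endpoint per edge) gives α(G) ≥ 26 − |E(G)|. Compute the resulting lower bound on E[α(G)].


E[|E(G)|] = C(26, 2)·p = 325 · (1/130) = 5/2.
E[α(G)] ≥ n − E[|E(G)|] = 26 − 5/2 = 47/2.
Numerically: ≈ 23.500.
(This is only a lower bound; the true E[α(G)] may be larger.)

E[α(G)] ≥ 47/2 ≈ 23.500.


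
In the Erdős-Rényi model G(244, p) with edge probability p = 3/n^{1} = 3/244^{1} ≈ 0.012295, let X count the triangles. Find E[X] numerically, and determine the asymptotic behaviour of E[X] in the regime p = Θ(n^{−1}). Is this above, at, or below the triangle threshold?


Number of potential triangles: C(244, 3) = 2391444.
Each occurs with probability p³ ≈ (0.012295)³ ≈ 1.8586357e-06.
By linearity: E[X] = C(244, 3)·p³ ≈ 2391444 · 1.8586357e-06 ≈ 4.44482.
Here α = 1, so p = 3/n is exactly at the triangle threshold p ~ 1/n. Asymptotically E[X] → c³/6 = 3³/6 = 9/2 ≈ 4.50000, a bounded constant. In this regime the triangle count is asymptotically Poisson(c³/6).

E[X] ≈ 4.44482; in regime p = Θ(1/n^{1}) E[X] stays bounded (at the triangle threshold p ~ 1/n).


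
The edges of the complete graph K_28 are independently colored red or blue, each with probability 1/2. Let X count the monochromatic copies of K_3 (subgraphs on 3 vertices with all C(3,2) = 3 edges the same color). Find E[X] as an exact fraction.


Let X = Σ_S X_S over the C(28, 3) = 3276 subsets S of size 3, where X_S = 1 if the K_3 on S is monochromatic.
For a fixed S, the K_3 on S has C(3, 2) = 3 edges. P[all 3 edges red] = (1/2)^3, and likewise for blue, so P[monochromatic] = 2·(1/2)^3 = 2^{1 − 3} = 1/4.
By linearity of expectation: E[X] = C(28, 3) · 2^{1 − 3} = 3276 · 1/4 = 819.
Numerically: E[X] ≈ 819.00000.

E[X] = C(28,3)·2^(1−C(3,2)) = 819 ≈ 819.00000.


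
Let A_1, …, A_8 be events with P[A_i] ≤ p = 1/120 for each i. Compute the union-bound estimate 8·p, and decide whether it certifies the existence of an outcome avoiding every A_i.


Union bound: P[∪_{i=1}^{8} A_i] ≤ Σ_i P[A_i] ≤ 8·p = 8·(1/120) = 1/15.
Numerically: 1/15 ≈ 0.0667.
Is 1/15 < 1? YES.
Since P[∪ A_i] ≤ 1/15 < 1, the complement has P[∩ A_i^c] ≥ 1 − 1/15 = 14/15 > 0, so some outcome avoids every A_i.

8·p = 1/15 ≈ 0.0667; existence CERTIFIED by the union bound.


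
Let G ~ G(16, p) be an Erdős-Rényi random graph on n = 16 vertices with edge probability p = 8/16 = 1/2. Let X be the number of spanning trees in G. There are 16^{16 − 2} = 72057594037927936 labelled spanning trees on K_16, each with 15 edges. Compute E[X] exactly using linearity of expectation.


K_16 has 16^{16 − 2} = 72057594037927936 labelled spanning trees.
For each such spanning tree H, let X_H = 1 if all 15 edges of H are present in G. Then P[X_H = 1] = p^{15} = (1/2)^{15} = 1/32768.
By linearity: E[X] = Σ_H E[X_H] = 72057594037927936 · p^{15} = 72057594037927936 · 1/32768 = 2199023255552.
Numerically: E[X] ≈ 2.199e+12.

E[X] = 72057594037927936 · (1/2)^{15} = 2199023255552 ≈ 2.199e+12.


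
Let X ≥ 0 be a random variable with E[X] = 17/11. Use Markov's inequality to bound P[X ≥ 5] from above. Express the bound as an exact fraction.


μ = E[X] = 17/11, a = 5.
Markov: P[X ≥ 5] ≤ μ/a = (17/11)/5 = 17/55.
Numerically: ≈ 0.309.
(Since a = 5 > μ = 1.545, the bound 17/55 is < 1 and informative.)

P[X ≥ 5] ≤ 17/55 ≈ 0.309.


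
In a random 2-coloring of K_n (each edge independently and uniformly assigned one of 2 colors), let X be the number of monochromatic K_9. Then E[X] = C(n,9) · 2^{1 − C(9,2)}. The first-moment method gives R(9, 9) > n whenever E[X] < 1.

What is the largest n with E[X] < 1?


We need C(n, 9) · 2^{1 − 36} < 1, i.e. C(n, 9) < 2^{36 − 1} = 34359738368.
Check values of n near the boundary:
  n = 61: C(61, 9) = 17341763505; 17341763505 < 34359738368? YES
  n = 62: C(62, 9) = 20286591270; 20286591270 < 34359738368? YES
  n = 63: C(63, 9) = 23667689815; 23667689815 < 34359738368? YES
  n = 64: C(64, 9) = 27540584512; 27540584512 < 34359738368? YES
  n = 65: C(65, 9) = 31966749880; 31966749880 < 34359738368? YES
  n = 66: C(66, 9) = 37014131440; 37014131440 < 34359738368? NO
The largest n with C(n, 9) < 34359738368 is n = 65 (where E[X] = 3995843735/4294967296 ≈ 0.930355). Hence R(9, 9) > 65, i.e. R(9, 9) ≥ 66.

Largest n = 65; hence R(9, 9) > 65.


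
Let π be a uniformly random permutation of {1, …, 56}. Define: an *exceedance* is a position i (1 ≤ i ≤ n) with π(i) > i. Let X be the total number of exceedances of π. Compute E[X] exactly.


Write X = Σ_{i=1}^{56} X_i, where X_i = 1_{π(i) > i}.
For each fixed i, π(i) is uniform over {1, …, 56} (marginal of a uniform permutation), so P[π(i) > i] = (n − i)/n. Summing: Σ_{i=1}^{56} (n − i)/n = (0 + 1 + … + 55)/56 = 56(56 − 1)/(2·56) = (56 − 1)/2.
Hence E[X] = Σ_{i=1}^{56} (56 − i)/56 = 55/2 ≈ 27.500.

E[X] = 55/2 = 27.500.


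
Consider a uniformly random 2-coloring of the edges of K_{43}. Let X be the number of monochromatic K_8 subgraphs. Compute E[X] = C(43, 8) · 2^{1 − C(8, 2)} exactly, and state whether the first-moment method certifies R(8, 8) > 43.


E[X] = C(43, 8) · 2^{1 − 28} = 145008513 · 2^{−27} = 145008513/134217728.
As a reduced fraction: E[X] = 145008513/134217728 ≈ 1.080.
Is E[X] < 1? NO.
Since E[X] ≥ 1, the first-moment bound is inconclusive at n = 43; it does NOT by itself certify R(8, 8) > 43.

E[X] = 145008513/134217728 ≈ 1.080; E[X] ≥ 1; first-moment method inconclusive here.


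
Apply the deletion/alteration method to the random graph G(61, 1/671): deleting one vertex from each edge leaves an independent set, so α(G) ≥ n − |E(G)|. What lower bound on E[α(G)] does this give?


E[|E(G)|] = C(61, 2)·p = 1830 · (1/671) = 30/11.
E[α(G)] ≥ n − E[|E(G)|] = 61 − 30/11 = 641/11.
Numerically: ≈ 58.27273.
(This is only a lower bound; the true E[α(G)] may be larger.)

E[α(G)] ≥ 641/11 ≈ 58.27273.


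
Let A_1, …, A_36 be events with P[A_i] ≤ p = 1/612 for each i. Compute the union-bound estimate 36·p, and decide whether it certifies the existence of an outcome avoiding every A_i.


Union bound: P[∪_{i=1}^{36} A_i] ≤ Σ_i P[A_i] ≤ 36·p = 36·(1/612) = 1/17.
Numerically: 1/17 ≈ 0.0588.
Is 1/17 < 1? YES.
Since P[∪ A_i] ≤ 1/17 < 1, the complement has P[∩ A_i^c] ≥ 1 − 1/17 = 16/17 > 0, so some outcome avoids every A_i.

36·p = 1/17 ≈ 0.0588; existence CERTIFIED by the union bound.


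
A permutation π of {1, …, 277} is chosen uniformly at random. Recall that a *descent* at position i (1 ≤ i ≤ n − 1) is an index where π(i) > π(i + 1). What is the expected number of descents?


Write X = Σ X_I over i = 1, …, 276, with X_I the indicator of one descent.
There are 276 indicators.
For each fixed i, the pair (π(i), π(i+1)) is a uniformly random ordered pair of distinct values from {1, …, 277}; by symmetry P[π(i) > π(i+1)] = 1/2.
By linearity: E[X] = 276 · (1/2) = (277 − 1) · (1/2) = 138 ≈ 138.000000.

E[X] = 138 = 138.000000.


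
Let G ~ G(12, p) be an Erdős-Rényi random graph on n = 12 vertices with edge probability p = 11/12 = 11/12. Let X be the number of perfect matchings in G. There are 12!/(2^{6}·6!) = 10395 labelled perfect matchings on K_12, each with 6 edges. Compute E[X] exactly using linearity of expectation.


K_12 has 12!/(2^{6}·6!) = 10395 labelled perfect matchings.
For each such perfect matching H, let X_H = 1 if all 6 edges of H are present in G. Then P[X_H = 1] = p^{6} = (11/12)^{6} = 1771561/2985984.
By linearity of expectation: E[X] = Σ_H E[X_H] = 10395 · p^{6} = 10395 · 1771561/2985984 = 682050985/110592.
Numerically: E[X] ≈ 6167.27.

E[X] = 10395 · (11/12)^{6} = 682050985/110592 ≈ 6167.27.
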